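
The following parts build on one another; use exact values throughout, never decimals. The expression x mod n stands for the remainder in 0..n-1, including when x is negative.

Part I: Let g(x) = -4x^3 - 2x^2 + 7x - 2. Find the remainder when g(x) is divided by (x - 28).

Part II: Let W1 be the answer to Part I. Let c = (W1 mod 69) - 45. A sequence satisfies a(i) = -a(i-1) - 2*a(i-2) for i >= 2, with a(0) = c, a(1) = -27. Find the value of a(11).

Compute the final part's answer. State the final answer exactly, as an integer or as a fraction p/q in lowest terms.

-401

Part I: remainder = value at the root: -4*(28)^3 - 2*(28)^2 + 7*(28)^1 - 2 = (-87808) + (-1568) + (196) + (-2) = -89182; answer -89182
Part II: W1 = -89182; c = -10; a(2) = -1*(-27) - 2*(-10) = 47; iterating: a(2)=47, a(3)=7, a(4)=-101, a(5)=87, a(6)=115, a(7)=-289, a(8)=59, a(9)=519, a(10)=-637, a(11)=-401; answer -401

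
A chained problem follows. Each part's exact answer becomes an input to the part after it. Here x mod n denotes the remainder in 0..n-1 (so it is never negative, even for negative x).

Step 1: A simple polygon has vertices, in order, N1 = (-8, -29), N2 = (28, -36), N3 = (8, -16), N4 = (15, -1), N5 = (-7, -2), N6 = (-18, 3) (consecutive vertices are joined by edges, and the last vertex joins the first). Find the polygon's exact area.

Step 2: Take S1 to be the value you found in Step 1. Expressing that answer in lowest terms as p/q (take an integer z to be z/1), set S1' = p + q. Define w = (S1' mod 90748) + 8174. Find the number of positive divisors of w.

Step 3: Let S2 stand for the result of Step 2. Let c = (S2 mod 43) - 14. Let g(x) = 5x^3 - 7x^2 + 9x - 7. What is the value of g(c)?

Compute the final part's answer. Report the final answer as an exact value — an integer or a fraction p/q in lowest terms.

Step 1: cross terms: (-8*-36 - 28*-29)=1100, (28*-16 - 8*-36)=-160, (8*-1 - 15*-16)=232, (15*-2 - -7*-1)=-37, (-7*3 - -18*-2)=-57, (-18*-29 - -8*3)=546; twice the area = |1624| = 1624; area = 812; answer 812
Step 2: S1 = 812; threaded value p + q = 813; w = 8987; 8987 = 11 * 19 * 43; number of divisors = (1+1) * (1+1) * (1+1) = 8; answer 8
Step 3: S2 = 8; c = -6; 5*(-6)^3 - 7*(-6)^2 + 9*(-6)^1 - 7 = (-1080) + (-252) + (-54) + (-7) = -1393; answer -1393

-1393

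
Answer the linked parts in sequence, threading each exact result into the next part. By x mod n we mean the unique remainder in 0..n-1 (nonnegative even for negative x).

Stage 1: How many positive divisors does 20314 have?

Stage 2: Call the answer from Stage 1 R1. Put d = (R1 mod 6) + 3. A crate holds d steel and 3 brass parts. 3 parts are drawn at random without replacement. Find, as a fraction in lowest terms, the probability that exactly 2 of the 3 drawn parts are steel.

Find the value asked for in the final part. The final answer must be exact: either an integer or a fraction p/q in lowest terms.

Stage 1: 20314 = 2 * 7 * 1451; number of divisors = (1+1) * (1+1) * (1+1) = 8; answer 8
Stage 2: R1 = 8; d = 5; total draws C(8,3) = 56; favorable C(5,2)*C(3,1) = 30; P = 15/28; answer 15/28

15/28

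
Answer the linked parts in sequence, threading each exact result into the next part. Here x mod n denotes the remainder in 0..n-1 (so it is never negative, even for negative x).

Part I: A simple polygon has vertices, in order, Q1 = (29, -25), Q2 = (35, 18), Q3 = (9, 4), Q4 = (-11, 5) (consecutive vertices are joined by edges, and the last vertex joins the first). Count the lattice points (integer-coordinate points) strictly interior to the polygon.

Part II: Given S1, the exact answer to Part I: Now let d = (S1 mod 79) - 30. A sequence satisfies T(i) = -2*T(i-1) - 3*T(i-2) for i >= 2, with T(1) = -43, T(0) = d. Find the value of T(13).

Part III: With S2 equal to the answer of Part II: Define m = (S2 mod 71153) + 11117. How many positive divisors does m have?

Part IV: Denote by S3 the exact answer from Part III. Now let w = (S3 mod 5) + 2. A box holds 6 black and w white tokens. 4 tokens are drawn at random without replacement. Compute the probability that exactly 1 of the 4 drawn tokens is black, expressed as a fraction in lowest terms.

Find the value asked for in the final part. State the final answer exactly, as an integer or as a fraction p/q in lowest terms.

1/21

Part I: cross terms: (29*18 - 35*-25)=1397, (35*4 - 9*18)=-22, (9*5 - -11*4)=89, (-11*-25 - 29*5)=130; twice the area = |1594| = 1594; area = 797; boundary points = 1 + 2 + 1 + 10 = 14; strictly interior points = area - boundary/2 + 1 = 791; answer 791
Part II: S1 = 791; d = -29; T(2) = -2*(-43) - 3*(-29) = 173; iterating: T(2)=173, T(3)=-217, T(4)=-85, T(5)=821, T(6)=-1387, T(7)=311, T(8)=3539, T(9)=-8011, T(10)=5405, T(11)=13223, T(12)=-42661, T(13)=45653; answer 45653
Part III: S2 = 45653; m = 56770; 56770 = 2 * 5 * 7 * 811; number of divisors = (1+1) * (1+1) * (1+1) * (1+1) = 16; answer 16
Part IV: S3 = 16; w = 3; total draws C(9,4) = 126; favorable C(6,1)*C(3,3) = 6; P = 1/21; answer 1/21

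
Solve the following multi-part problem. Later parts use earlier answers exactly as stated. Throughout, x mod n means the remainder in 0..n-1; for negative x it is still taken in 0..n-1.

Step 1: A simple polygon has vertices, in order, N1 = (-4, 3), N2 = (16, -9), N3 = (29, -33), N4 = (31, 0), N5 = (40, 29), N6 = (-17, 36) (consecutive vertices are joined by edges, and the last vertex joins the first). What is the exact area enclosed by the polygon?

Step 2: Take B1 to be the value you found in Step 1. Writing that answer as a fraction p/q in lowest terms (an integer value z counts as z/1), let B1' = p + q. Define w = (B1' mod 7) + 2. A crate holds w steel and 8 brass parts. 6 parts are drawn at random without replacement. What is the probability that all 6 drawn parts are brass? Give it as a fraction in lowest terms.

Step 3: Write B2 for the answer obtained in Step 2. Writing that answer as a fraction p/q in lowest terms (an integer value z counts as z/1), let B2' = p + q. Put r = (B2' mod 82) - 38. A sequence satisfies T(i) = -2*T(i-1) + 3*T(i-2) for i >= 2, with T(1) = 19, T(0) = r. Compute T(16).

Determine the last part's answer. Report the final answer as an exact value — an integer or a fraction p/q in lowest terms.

-333612092

Step 1: cross terms: (-4*-9 - 16*3)=-12, (16*-33 - 29*-9)=-267, (29*0 - 31*-33)=1023, (31*29 - 40*0)=899, (40*36 - -17*29)=1933, (-17*3 - -4*36)=93; twice the area = |3669| = 3669; area = 3669/2; answer 3669/2
Step 2: B1 = 3669/2; threaded value p + q = 3671; w = 5; total draws C(13,6) = 1716; favorable C(8,6) = 28; P = 7/429; answer 7/429
Step 3: B2 = 7/429; threaded value p + q = 436; r = -12; T(2) = -2*(19) + 3*(-12) = -74; iterating: T(2)=-74, T(3)=205, T(4)=-632, T(5)=1879, T(6)=-5654, T(7)=16945, T(8)=-50852, T(9)=152539, T(10)=-457634, T(11)=1372885, T(12)=-4118672, T(13)=12355999, T(14)=-37068014, T(15)=111204025, T(16)=-333612092; answer -333612092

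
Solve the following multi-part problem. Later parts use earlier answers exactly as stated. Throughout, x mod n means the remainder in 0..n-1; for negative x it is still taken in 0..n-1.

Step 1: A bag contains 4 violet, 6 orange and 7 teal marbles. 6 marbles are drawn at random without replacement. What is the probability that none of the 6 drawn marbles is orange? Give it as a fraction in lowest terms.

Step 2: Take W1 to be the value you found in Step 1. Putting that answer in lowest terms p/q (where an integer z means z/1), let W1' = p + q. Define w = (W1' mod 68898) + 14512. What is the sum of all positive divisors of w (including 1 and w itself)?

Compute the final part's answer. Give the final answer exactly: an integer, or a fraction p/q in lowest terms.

21280

Step 1: total draws C(17,6) = 12376; favorable C(11,6) = 462; P = 33/884; answer 33/884
Step 2: W1 = 33/884; threaded value p + q = 917; w = 15429; 15429 = 3 * 37 * 139; sigma = (1 + 3) * (1 + 37) * (1 + 139) = 4 * 38 * 140 = 21280; answer 21280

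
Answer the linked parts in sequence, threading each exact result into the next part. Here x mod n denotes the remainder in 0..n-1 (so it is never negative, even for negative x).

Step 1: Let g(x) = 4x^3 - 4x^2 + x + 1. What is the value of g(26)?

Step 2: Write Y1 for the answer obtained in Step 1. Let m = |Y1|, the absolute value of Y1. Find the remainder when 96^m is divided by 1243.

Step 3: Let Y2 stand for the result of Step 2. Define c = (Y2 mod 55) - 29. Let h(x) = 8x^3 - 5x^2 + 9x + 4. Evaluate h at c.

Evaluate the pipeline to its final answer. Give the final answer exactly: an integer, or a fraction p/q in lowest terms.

Step 1: 4*(26)^3 - 4*(26)^2 + 1*(26)^1 + 1 = (70304) + (-2704) + (26) + (1) = 67627; answer 67627
Step 2: Y1 = 67627; m = 67627; squarings mod 1243: 96^1=96, 96^2=515, 96^4=466, 96^8=874, 96^16=674, 96^32=581, 96^64=708, 96^128=335, 96^256=355, 96^512=482, 96^1024=1126, 96^2048=16, 96^4096=256, 96^8192=900, 96^16384=807, 96^32768=1160, 96^65536=674; 96^67627 = 96^1 * 96^2 * 96^8 * 96^32 * 96^2048 * 96^65536 = 299 (mod 1243); answer 299
Step 3: Y2 = 299; c = -5; 8*(-5)^3 - 5*(-5)^2 + 9*(-5)^1 + 4 = (-1000) + (-125) + (-45) + (4) = -1166; answer -1166

-1166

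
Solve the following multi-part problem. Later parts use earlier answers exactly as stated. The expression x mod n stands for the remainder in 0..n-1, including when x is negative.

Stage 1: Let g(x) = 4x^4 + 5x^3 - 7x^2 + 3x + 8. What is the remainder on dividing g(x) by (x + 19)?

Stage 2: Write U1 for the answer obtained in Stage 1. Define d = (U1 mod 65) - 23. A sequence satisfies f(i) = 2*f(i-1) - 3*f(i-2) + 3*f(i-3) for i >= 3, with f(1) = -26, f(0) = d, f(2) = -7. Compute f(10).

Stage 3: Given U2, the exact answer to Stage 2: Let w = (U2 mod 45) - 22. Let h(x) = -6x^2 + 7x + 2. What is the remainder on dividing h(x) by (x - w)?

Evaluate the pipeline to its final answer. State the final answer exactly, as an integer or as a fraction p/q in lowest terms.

3

Stage 1: remainder = value at the root: 4*(-19)^4 + 5*(-19)^3 - 7*(-19)^2 + 3*(-19)^1 + 8 = (521284) + (-34295) + (-2527) + (-57) + (8) = 484413; answer 484413
Stage 2: U1 = 484413; d = 10; f(3) = 2*(-7) - 3*(-26) + 3*(10) = 94; iterating: f(3)=94, f(4)=131, f(5)=-41, f(6)=-193, f(7)=130, f(8)=716, f(9)=463, f(10)=-832; answer -832
Stage 3: U2 = -832; w = 1; remainder = value at the root: -6*(1)^2 + 7*(1)^1 + 2 = (-6) + (7) + (2) = 3; answer 3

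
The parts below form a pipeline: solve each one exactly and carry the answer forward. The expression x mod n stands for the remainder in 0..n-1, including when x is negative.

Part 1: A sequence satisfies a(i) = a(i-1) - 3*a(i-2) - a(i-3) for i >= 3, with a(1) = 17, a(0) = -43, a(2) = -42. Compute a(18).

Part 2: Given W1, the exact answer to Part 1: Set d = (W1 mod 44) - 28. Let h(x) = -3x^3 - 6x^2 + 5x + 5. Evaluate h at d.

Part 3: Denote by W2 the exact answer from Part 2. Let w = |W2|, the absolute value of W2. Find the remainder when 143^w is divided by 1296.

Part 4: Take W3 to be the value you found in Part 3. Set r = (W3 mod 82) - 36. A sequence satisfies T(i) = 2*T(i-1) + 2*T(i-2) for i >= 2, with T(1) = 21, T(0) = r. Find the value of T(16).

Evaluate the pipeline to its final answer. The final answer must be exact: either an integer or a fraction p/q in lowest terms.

Part 1: a(3) = 1*(-42) - 3*(17) - 1*(-43) = -50; iterating: a(3)=-50, a(4)=59, a(5)=251, a(6)=124, a(7)=-688, a(8)=-1311, a(9)=629, a(10)=5250, a(11)=4674, a(12)=-11705, a(13)=-30977, a(14)=-536, a(15)=104100, a(16)=136685, a(17)=-175079, a(18)=-689234; answer -689234
Part 2: W1 = -689234; d = -2; -3*(-2)^3 - 6*(-2)^2 + 5*(-2)^1 + 5 = (24) + (-24) + (-10) + (5) = -5; answer -5
Part 3: W2 = -5; w = 5; squarings mod 1296: 143^1=143, 143^2=1009, 143^4=721; 143^5 = 143^1 * 143^4 = 719 (mod 1296); answer 719
Part 4: W3 = 719; r = 27; T(2) = 2*(21) + 2*(27) = 96; iterating: T(2)=96, T(3)=234, T(4)=660, T(5)=1788, T(6)=4896, T(7)=13368, T(8)=36528, T(9)=99792, T(10)=272640, T(11)=744864, T(12)=2035008, T(13)=5559744, T(14)=15189504, T(15)=41498496, T(16)=113376000; answer 113376000

113376000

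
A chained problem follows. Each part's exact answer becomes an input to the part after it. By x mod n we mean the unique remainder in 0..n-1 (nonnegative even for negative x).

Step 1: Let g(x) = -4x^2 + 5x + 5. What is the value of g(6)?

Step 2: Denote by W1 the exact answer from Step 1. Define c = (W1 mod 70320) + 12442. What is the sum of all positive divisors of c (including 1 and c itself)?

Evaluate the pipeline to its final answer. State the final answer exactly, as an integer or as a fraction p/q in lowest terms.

110208

Step 1: -4*(6)^2 + 5*(6)^1 + 5 = (-144) + (30) + (5) = -109; answer -109
Step 2: W1 = -109; c = 82653; 82653 = 3 * 27551; sigma = (1 + 3) * (1 + 27551) = 4 * 27552 = 110208; answer 110208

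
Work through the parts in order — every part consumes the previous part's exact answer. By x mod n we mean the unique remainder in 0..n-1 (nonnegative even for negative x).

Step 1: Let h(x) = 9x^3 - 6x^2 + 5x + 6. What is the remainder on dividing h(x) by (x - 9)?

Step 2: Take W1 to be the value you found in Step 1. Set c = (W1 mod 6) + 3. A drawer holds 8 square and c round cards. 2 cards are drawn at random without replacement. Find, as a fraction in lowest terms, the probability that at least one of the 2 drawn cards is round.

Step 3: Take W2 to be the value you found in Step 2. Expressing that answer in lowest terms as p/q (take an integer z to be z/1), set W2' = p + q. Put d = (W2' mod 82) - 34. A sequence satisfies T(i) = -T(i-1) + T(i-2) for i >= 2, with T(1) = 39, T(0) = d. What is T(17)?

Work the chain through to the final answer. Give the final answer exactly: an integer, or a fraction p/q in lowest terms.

Step 1: remainder = value at the root: 9*(9)^3 - 6*(9)^2 + 5*(9)^1 + 6 = (6561) + (-486) + (45) + (6) = 6126; answer 6126
Step 2: W1 = 6126; c = 3; total draws C(11,2) = 55; complement C(8,2) = 28; favorable 55 - 28 = 27; P = 27/55; answer 27/55
Step 3: W2 = 27/55; threaded value p + q = 82; d = -34; T(2) = -1*(39) + 1*(-34) = -73; iterating: T(2)=-73, T(3)=112, T(4)=-185, T(5)=297, T(6)=-482, T(7)=779, T(8)=-1261, T(9)=2040, T(10)=-3301, T(11)=5341, T(12)=-8642, T(13)=13983, T(14)=-22625, T(15)=36608, T(16)=-59233, T(17)=95841; answer 95841

95841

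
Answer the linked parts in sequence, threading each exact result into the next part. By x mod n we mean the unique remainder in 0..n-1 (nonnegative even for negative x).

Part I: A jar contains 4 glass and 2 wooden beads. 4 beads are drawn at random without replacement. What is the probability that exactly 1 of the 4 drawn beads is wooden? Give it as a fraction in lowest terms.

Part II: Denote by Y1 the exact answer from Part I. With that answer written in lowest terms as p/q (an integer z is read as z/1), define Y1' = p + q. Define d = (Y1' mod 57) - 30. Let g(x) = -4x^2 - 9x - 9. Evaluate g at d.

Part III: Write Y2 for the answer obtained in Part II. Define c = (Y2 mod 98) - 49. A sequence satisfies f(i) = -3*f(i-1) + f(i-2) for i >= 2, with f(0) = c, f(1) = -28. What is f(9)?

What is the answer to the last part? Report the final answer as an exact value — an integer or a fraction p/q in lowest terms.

Part I: total draws C(6,4) = 15; favorable C(2,1)*C(4,3) = 8; P = 8/15; answer 8/15
Part II: Y1 = 8/15; threaded value p + q = 23; d = -7; -4*(-7)^2 - 9*(-7)^1 - 9 = (-196) + (63) + (-9) = -142; answer -142
Part III: Y2 = -142; c = 5; f(2) = -3*(-28) + 1*(5) = 89; iterating: f(2)=89, f(3)=-295, f(4)=974, f(5)=-3217, f(6)=10625, f(7)=-35092, f(8)=115901, f(9)=-382795; answer -382795

-382795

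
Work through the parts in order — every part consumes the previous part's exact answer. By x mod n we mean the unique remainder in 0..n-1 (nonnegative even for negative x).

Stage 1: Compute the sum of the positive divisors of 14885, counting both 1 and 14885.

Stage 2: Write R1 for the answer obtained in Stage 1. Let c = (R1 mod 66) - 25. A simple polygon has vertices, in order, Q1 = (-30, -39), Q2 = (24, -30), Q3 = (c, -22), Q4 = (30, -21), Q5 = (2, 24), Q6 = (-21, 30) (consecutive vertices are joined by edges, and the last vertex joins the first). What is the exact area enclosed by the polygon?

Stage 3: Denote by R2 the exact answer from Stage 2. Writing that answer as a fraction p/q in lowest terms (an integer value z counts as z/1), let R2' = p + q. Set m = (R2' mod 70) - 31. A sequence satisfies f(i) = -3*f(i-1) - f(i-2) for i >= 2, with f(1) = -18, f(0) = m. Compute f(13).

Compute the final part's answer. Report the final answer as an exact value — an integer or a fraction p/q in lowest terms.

-2648754

Stage 1: 14885 = 5 * 13 * 229; sigma = (1 + 5) * (1 + 13) * (1 + 229) = 6 * 14 * 230 = 19320; answer 19320
Stage 2: R1 = 19320; c = 23; cross terms: (-30*-30 - 24*-39)=1836, (24*-22 - 23*-30)=162, (23*-21 - 30*-22)=177, (30*24 - 2*-21)=762, (2*30 - -21*24)=564, (-21*-39 - -30*30)=1719; twice the area = |5220| = 5220; area = 2610; answer 2610
Stage 3: R2 = 2610; threaded value p + q = 2611; m = -10; f(2) = -3*(-18) - 1*(-10) = 64; iterating: f(2)=64, f(3)=-174, f(4)=458, f(5)=-1200, f(6)=3142, f(7)=-8226, f(8)=21536, f(9)=-56382, f(10)=147610, f(11)=-386448, f(12)=1011734, f(13)=-2648754; answer -2648754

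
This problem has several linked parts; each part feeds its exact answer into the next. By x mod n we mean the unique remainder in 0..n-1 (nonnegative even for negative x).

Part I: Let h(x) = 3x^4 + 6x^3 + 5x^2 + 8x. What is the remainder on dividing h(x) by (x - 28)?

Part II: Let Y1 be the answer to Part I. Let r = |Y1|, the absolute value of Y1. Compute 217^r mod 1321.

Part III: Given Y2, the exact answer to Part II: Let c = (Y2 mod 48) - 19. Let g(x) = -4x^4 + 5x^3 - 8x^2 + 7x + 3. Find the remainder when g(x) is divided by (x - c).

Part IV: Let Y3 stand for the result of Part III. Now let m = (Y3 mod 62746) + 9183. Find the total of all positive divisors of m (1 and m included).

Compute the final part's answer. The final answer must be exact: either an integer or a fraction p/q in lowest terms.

Part I: remainder = value at the root: 3*(28)^4 + 6*(28)^3 + 5*(28)^2 + 8*(28)^1 = (1843968) + (131712) + (3920) + (224) = 1979824; answer 1979824
Part II: Y1 = 1979824; r = 1979824; squarings mod 1321: 217^1=217, 217^2=854, 217^4=124, 217^8=845, 217^16=685, 217^32=270, 217^64=245, 217^128=580, 217^256=866, 217^512=949, 217^1024=1000, 217^2048=3, 217^4096=9, 217^8192=81, 217^16384=1277, 217^32768=615, 217^65536=419, 217^131072=1189, 217^262144=251, 217^524288=914, 217^1048576=524; 217^1979824 = 217^16 * 217^32 * 217^128 * 217^256 * 217^1024 * 217^4096 * 217^8192 * 217^131072 * 217^262144 * 217^524288 * 217^1048576 = 1257 (mod 1321); answer 1257
Part III: Y2 = 1257; c = -10; remainder = value at the root: -4*(-10)^4 + 5*(-10)^3 - 8*(-10)^2 + 7*(-10)^1 + 3 = (-40000) + (-5000) + (-800) + (-70) + (3) = -45867; answer -45867
Part IV: Y3 = -45867; m = 26062; 26062 = 2 * 83 * 157; sigma = (1 + 2) * (1 + 83) * (1 + 157) = 3 * 84 * 158 = 39816; answer 39816

39816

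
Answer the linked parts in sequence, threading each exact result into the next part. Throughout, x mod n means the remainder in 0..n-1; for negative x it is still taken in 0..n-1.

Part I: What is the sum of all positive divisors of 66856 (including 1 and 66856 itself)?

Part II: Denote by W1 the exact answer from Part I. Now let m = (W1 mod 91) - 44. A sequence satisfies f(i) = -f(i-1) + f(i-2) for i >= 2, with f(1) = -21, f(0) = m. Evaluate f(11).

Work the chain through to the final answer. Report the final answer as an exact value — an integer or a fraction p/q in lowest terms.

-1099

Part I: 66856 = 2^3 * 61 * 137; sigma = (1 + 2 + 4 + 8) * (1 + 61) * (1 + 137) = 15 * 62 * 138 = 128340; answer 128340
Part II: W1 = 128340; m = -14; f(2) = -1*(-21) + 1*(-14) = 7; iterating: f(2)=7, f(3)=-28, f(4)=35, f(5)=-63, f(6)=98, f(7)=-161, f(8)=259, f(9)=-420, f(10)=679, f(11)=-1099; answer -1099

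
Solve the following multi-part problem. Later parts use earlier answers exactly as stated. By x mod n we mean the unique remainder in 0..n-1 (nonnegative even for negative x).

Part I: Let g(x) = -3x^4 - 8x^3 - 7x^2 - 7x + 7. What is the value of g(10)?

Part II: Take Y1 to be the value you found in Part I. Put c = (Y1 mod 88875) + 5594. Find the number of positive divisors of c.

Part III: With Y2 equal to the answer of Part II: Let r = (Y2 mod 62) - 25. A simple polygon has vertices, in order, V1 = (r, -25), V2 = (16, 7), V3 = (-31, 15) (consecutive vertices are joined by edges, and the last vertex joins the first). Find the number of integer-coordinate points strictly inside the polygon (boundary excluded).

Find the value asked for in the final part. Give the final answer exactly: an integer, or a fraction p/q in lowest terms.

851

Part I: -3*(10)^4 - 8*(10)^3 - 7*(10)^2 - 7*(10)^1 + 7 = (-30000) + (-8000) + (-700) + (-70) + (7) = -38763; answer -38763
Part II: Y1 = -38763; c = 55706; 55706 = 2 * 7 * 23 * 173; number of divisors = (1+1) * (1+1) * (1+1) * (1+1) = 16; answer 16
Part III: Y2 = 16; r = -9; cross terms: (-9*7 - 16*-25)=337, (16*15 - -31*7)=457, (-31*-25 - -9*15)=910; twice the area = |1704| = 1704; area = 852; boundary points = 1 + 1 + 2 = 4; strictly interior points = area - boundary/2 + 1 = 851; answer 851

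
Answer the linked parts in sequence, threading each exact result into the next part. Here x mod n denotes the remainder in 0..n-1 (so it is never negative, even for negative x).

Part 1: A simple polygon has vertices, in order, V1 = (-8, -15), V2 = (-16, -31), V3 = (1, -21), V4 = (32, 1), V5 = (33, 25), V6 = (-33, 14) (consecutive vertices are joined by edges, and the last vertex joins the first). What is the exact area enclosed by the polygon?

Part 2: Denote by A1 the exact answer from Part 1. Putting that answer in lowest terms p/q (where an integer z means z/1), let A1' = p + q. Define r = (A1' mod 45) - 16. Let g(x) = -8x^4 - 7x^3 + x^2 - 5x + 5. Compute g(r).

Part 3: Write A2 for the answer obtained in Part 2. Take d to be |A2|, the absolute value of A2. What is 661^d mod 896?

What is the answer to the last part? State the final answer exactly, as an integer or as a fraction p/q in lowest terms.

Part 1: cross terms: (-8*-31 - -16*-15)=8, (-16*-21 - 1*-31)=367, (1*1 - 32*-21)=673, (32*25 - 33*1)=767, (33*14 - -33*25)=1287, (-33*-15 - -8*14)=607; twice the area = |3709| = 3709; area = 3709/2; answer 3709/2
Part 2: A1 = 3709/2; threaded value p + q = 3711; r = 5; -8*(5)^4 - 7*(5)^3 + 1*(5)^2 - 5*(5)^1 + 5 = (-5000) + (-875) + (25) + (-25) + (5) = -5870; answer -5870
Part 3: A2 = -5870; d = 5870; squarings mod 896: 661^1=661, 661^2=569, 661^4=305, 661^8=737, 661^16=193, 661^32=513, 661^64=641, 661^128=513, 661^256=641, 661^512=513, 661^1024=641, 661^2048=513, 661^4096=641; 661^5870 = 661^2 * 661^4 * 661^8 * 661^32 * 661^64 * 661^128 * 661^512 * 661^1024 * 661^4096 = 457 (mod 896); answer 457

457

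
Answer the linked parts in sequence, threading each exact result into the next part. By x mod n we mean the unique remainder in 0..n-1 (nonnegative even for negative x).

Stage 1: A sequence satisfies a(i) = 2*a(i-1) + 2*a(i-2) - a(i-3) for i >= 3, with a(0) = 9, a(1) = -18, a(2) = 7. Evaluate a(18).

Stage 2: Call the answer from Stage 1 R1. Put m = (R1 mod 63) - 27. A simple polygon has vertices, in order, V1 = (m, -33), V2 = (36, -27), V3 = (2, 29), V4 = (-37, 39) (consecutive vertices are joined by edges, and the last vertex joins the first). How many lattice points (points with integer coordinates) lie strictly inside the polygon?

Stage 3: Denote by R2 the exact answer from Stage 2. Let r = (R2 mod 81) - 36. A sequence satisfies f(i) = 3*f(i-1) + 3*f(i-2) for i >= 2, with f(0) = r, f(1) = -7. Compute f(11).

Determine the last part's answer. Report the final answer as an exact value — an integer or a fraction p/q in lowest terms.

Stage 1: a(3) = 2*(7) + 2*(-18) - 1*(9) = -31; iterating: a(3)=-31, a(4)=-30, a(5)=-129, a(6)=-287, a(7)=-802, a(8)=-2049, a(9)=-5415, a(10)=-14126, a(11)=-37033, a(12)=-96903, a(13)=-253746, a(14)=-664265, a(15)=-1739119, a(16)=-4553022, a(17)=-11920017, a(18)=-31206959; answer -31206959
Stage 2: R1 = -31206959; m = 1; cross terms: (1*-27 - 36*-33)=1161, (36*29 - 2*-27)=1098, (2*39 - -37*29)=1151, (-37*-33 - 1*39)=1182; twice the area = |4592| = 4592; area = 2296; boundary points = 1 + 2 + 1 + 2 = 6; strictly interior points = area - boundary/2 + 1 = 2294; answer 2294
Stage 3: R2 = 2294; r = -10; f(2) = 3*(-7) + 3*(-10) = -51; iterating: f(2)=-51, f(3)=-174, f(4)=-675, f(5)=-2547, f(6)=-9666, f(7)=-36639, f(8)=-138915, f(9)=-526662, f(10)=-1996731, f(11)=-7570179; answer -7570179

-7570179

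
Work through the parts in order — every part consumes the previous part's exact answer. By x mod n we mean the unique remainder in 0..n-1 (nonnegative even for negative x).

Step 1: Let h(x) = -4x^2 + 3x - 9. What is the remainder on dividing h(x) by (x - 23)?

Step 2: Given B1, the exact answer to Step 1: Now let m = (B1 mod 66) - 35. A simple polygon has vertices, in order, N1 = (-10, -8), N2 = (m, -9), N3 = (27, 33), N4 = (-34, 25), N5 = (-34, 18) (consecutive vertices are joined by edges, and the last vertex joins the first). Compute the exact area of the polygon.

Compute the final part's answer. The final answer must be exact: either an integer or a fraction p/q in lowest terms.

Step 1: remainder = value at the root: -4*(23)^2 + 3*(23)^1 - 9 = (-2116) + (69) + (-9) = -2056; answer -2056
Step 2: B1 = -2056; m = 21; cross terms: (-10*-9 - 21*-8)=258, (21*33 - 27*-9)=936, (27*25 - -34*33)=1797, (-34*18 - -34*25)=238, (-34*-8 - -10*18)=452; twice the area = |3681| = 3681; area = 3681/2; answer 3681/2

3681/2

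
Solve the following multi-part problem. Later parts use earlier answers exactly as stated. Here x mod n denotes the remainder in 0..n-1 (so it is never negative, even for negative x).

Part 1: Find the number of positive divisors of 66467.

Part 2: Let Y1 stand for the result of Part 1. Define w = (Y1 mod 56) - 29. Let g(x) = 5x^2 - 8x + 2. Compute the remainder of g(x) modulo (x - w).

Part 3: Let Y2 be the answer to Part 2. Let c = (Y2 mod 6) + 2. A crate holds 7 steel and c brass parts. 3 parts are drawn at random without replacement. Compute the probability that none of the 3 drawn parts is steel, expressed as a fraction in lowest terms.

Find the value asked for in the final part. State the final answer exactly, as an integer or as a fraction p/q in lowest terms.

5/52

Part 1: 66467 is prime, so its only divisors are 1 and 66467; count = 2; answer 2
Part 2: Y1 = 2; w = -27; remainder = value at the root: 5*(-27)^2 - 8*(-27)^1 + 2 = (3645) + (216) + (2) = 3863; answer 3863
Part 3: Y2 = 3863; c = 7; total draws C(14,3) = 364; favorable C(7,3) = 35; P = 5/52; answer 5/52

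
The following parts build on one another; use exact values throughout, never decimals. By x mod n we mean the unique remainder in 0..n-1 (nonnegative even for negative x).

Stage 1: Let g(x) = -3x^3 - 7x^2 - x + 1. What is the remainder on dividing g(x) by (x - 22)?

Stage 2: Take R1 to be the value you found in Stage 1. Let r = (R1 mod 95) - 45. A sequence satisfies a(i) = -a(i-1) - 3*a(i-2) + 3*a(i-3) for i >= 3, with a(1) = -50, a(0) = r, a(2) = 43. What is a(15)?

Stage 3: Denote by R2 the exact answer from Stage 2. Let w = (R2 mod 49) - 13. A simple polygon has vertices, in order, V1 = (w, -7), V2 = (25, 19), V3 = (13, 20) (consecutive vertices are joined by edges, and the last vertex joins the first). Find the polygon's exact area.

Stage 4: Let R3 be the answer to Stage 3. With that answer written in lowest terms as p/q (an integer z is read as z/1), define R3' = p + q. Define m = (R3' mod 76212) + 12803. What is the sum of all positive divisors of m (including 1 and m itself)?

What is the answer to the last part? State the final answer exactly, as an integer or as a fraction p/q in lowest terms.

Stage 1: remainder = value at the root: -3*(22)^3 - 7*(22)^2 - 1*(22)^1 + 1 = (-31944) + (-3388) + (-22) + (1) = -35353; answer -35353
Stage 2: R1 = -35353; r = 37; a(3) = -1*(43) - 3*(-50) + 3*(37) = 218; iterating: a(3)=218, a(4)=-497, a(5)=-28, a(6)=2173, a(7)=-3580, a(8)=-3023, a(9)=20282, a(10)=-21953, a(11)=-47962, a(12)=174667, a(13)=-96640, a(14)=-571247, a(15)=1385168; answer 1385168
Stage 3: R2 = 1385168; w = 23; cross terms: (23*19 - 25*-7)=612, (25*20 - 13*19)=253, (13*-7 - 23*20)=-551; twice the area = |314| = 314; area = 157; answer 157
Stage 4: R3 = 157; threaded value p + q = 158; m = 12961; 12961 = 13 * 997; sigma = (1 + 13) * (1 + 997) = 14 * 998 = 13972; answer 13972

13972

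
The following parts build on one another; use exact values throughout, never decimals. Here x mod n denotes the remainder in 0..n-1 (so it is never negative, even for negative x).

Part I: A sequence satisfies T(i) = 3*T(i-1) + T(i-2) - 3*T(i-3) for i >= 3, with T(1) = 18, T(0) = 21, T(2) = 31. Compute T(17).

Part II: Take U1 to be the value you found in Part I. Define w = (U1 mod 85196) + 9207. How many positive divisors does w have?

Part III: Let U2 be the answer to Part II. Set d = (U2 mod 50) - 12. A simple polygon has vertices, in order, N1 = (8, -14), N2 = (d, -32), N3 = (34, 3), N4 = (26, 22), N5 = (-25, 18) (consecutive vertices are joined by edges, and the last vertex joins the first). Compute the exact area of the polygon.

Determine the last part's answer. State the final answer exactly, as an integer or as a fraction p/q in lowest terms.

1295

Part I: T(3) = 3*(31) + 1*(18) - 3*(21) = 48; iterating: T(3)=48, T(4)=121, T(5)=318, T(6)=931, T(7)=2748, T(8)=8221, T(9)=24618, T(10)=73831, T(11)=221448, T(12)=664321, T(13)=1992918, T(14)=5978731, T(15)=17936148, T(16)=53808421, T(17)=161425218; answer 161425218
Part II: U1 = 161425218; w = 73201; 73201 = 71 * 1031; number of divisors = (1+1) * (1+1) = 4; answer 4
Part III: U2 = 4; d = -8; cross terms: (8*-32 - -8*-14)=-368, (-8*3 - 34*-32)=1064, (34*22 - 26*3)=670, (26*18 - -25*22)=1018, (-25*-14 - 8*18)=206; twice the area = |2590| = 2590; area = 1295; answer 1295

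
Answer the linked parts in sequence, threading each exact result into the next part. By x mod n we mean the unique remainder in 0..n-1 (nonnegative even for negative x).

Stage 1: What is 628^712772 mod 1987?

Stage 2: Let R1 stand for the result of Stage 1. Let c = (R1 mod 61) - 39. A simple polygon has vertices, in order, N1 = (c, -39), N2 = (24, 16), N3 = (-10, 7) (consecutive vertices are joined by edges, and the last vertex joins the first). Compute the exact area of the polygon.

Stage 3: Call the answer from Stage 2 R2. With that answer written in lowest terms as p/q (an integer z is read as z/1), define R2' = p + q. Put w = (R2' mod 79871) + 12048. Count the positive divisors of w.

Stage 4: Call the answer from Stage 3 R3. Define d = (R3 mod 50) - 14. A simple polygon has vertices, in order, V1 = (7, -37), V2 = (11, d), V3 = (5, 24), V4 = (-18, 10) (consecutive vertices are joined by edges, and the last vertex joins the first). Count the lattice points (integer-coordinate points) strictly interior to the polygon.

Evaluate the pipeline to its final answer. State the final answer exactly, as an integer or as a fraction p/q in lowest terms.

Stage 1: squarings mod 1987: 628^1=628, 628^2=958, 628^4=1757, 628^8=1238, 628^16=667, 628^32=1788, 628^64=1848, 628^128=1438, 628^256=1364, 628^512=664, 628^1024=1769, 628^2048=1823, 628^4096=1065, 628^8192=1635, 628^16384=710, 628^32768=1389, 628^65536=1931, 628^131072=1149, 628^262144=833, 628^524288=426; 628^712772 = 628^4 * 628^64 * 628^8192 * 628^16384 * 628^32768 * 628^131072 * 628^524288 = 63 (mod 1987); answer 63
Stage 2: R1 = 63; c = -37; cross terms: (-37*16 - 24*-39)=344, (24*7 - -10*16)=328, (-10*-39 - -37*7)=649; twice the area = |1321| = 1321; area = 1321/2; answer 1321/2
Stage 3: R2 = 1321/2; threaded value p + q = 1323; w = 13371; 13371 = 3 * 4457; number of divisors = (1+1) * (1+1) = 4; answer 4
Stage 4: R3 = 4; d = -10; cross terms: (7*-10 - 11*-37)=337, (11*24 - 5*-10)=314, (5*10 - -18*24)=482, (-18*-37 - 7*10)=596; twice the area = |1729| = 1729; area = 1729/2; boundary points = 1 + 2 + 1 + 1 = 5; strictly interior points = area - boundary/2 + 1 = 863; answer 863

863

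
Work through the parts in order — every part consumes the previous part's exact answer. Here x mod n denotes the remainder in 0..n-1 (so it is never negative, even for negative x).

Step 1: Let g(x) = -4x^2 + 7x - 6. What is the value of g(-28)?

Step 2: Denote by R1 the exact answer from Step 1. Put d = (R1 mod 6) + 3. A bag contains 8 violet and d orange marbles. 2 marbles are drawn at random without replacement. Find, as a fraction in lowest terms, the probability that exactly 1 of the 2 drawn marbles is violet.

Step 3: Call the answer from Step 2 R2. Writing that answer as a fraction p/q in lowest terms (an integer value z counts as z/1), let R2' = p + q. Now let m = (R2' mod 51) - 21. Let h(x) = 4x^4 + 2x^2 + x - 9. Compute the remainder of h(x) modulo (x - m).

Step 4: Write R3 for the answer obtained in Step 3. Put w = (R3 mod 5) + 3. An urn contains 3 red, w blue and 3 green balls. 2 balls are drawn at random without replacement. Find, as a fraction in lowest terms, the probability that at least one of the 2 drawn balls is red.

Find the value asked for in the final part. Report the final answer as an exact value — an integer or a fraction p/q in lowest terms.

Step 1: -4*(-28)^2 + 7*(-28)^1 - 6 = (-3136) + (-196) + (-6) = -3338; answer -3338
Step 2: R1 = -3338; d = 7; total draws C(15,2) = 105; favorable C(8,1)*C(7,1) = 56; P = 8/15; answer 8/15
Step 3: R2 = 8/15; threaded value p + q = 23; m = 2; remainder = value at the root: 4*(2)^4 + 2*(2)^2 + 1*(2)^1 - 9 = (64) + (8) + (2) + (-9) = 65; answer 65
Step 4: R3 = 65; w = 3; total draws C(9,2) = 36; complement C(6,2) = 15; favorable 36 - 15 = 21; P = 7/12; answer 7/12

7/12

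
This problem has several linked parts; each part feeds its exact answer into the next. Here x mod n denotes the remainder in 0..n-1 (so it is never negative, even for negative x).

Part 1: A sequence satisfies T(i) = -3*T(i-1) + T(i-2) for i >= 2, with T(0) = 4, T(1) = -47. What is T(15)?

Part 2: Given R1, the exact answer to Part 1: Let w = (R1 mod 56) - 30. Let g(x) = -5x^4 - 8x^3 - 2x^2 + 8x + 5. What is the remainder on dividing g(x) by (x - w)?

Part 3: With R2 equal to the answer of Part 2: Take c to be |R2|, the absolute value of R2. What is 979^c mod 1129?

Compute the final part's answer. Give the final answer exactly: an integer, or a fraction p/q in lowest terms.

604

Part 1: T(2) = -3*(-47) + 1*(4) = 145; iterating: T(2)=145, T(3)=-482, T(4)=1591, T(5)=-5255, T(6)=17356, T(7)=-57323, T(8)=189325, T(9)=-625298, T(10)=2065219, T(11)=-6820955, T(12)=22528084, T(13)=-74405207, T(14)=245743705, T(15)=-811636322; answer -811636322
Part 2: R1 = -811636322; w = -16; remainder = value at the root: -5*(-16)^4 - 8*(-16)^3 - 2*(-16)^2 + 8*(-16)^1 + 5 = (-327680) + (32768) + (-512) + (-128) + (5) = -295547; answer -295547
Part 3: R2 = -295547; c = 295547; squarings mod 1129: 979^1=979, 979^2=1049, 979^4=755, 979^8=1009, 979^16=852, 979^32=1086, 979^64=720, 979^128=189, 979^256=722, 979^512=815, 979^1024=373, 979^2048=262, 979^4096=904, 979^8192=949, 979^16384=788, 979^32768=1123, 979^65536=36, 979^131072=167, 979^262144=793; 979^295547 = 979^1 * 979^2 * 979^8 * 979^16 * 979^32 * 979^64 * 979^512 * 979^32768 * 979^262144 = 604 (mod 1129); answer 604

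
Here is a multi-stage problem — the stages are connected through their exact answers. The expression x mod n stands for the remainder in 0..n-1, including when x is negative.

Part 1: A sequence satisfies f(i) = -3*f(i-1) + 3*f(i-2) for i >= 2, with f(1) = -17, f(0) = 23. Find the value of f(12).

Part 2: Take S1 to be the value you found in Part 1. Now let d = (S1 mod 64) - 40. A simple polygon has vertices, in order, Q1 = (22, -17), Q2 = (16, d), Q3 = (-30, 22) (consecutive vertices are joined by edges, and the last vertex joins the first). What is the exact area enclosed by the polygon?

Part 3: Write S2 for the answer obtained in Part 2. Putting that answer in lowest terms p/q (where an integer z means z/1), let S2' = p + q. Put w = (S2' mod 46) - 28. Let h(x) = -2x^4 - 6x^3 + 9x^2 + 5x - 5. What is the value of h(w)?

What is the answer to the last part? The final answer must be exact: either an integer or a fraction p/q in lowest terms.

Part 1: f(2) = -3*(-17) + 3*(23) = 120; iterating: f(2)=120, f(3)=-411, f(4)=1593, f(5)=-6012, f(6)=22815, f(7)=-86481, f(8)=327888, f(9)=-1243107, f(10)=4712985, f(11)=-17868276, f(12)=67743783; answer 67743783
Part 2: S1 = 67743783; d = -1; cross terms: (22*-1 - 16*-17)=250, (16*22 - -30*-1)=322, (-30*-17 - 22*22)=26; twice the area = |598| = 598; area = 299; answer 299
Part 3: S2 = 299; threaded value p + q = 300; w = -4; -2*(-4)^4 - 6*(-4)^3 + 9*(-4)^2 + 5*(-4)^1 - 5 = (-512) + (384) + (144) + (-20) + (-5) = -9; answer -9

-9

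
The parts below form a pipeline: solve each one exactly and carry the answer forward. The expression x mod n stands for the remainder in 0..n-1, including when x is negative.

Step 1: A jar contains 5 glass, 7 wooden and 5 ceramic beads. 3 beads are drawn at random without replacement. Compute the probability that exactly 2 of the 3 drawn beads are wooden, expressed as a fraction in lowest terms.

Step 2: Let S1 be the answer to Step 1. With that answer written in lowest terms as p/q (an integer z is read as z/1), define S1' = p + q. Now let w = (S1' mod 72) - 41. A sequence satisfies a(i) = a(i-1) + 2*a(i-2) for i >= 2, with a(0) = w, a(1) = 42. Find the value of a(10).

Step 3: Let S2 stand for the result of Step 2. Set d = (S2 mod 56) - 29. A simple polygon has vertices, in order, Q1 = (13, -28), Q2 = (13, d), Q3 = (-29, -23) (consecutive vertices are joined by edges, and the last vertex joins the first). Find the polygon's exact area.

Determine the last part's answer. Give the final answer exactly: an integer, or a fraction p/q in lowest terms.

Step 1: total draws C(17,3) = 680; favorable C(7,2)*C(10,1) = 210; P = 21/68; answer 21/68
Step 2: S1 = 21/68; threaded value p + q = 89; w = -24; a(2) = 1*(42) + 2*(-24) = -6; iterating: a(2)=-6, a(3)=78, a(4)=66, a(5)=222, a(6)=354, a(7)=798, a(8)=1506, a(9)=3102, a(10)=6114; answer 6114
Step 3: S2 = 6114; d = -19; cross terms: (13*-19 - 13*-28)=117, (13*-23 - -29*-19)=-850, (-29*-28 - 13*-23)=1111; twice the area = |378| = 378; area = 189; answer 189

189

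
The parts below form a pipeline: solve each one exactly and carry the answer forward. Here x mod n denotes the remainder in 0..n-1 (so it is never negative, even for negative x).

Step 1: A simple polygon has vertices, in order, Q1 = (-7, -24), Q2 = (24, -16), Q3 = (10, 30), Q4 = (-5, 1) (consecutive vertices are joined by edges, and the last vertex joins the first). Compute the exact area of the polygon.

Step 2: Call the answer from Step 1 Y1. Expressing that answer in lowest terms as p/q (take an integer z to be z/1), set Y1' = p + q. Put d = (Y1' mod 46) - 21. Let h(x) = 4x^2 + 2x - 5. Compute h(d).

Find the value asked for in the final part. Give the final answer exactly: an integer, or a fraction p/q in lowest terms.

51

Step 1: cross terms: (-7*-16 - 24*-24)=688, (24*30 - 10*-16)=880, (10*1 - -5*30)=160, (-5*-24 - -7*1)=127; twice the area = |1855| = 1855; area = 1855/2; answer 1855/2
Step 2: Y1 = 1855/2; threaded value p + q = 1857; d = -4; 4*(-4)^2 + 2*(-4)^1 - 5 = (64) + (-8) + (-5) = 51; answer 51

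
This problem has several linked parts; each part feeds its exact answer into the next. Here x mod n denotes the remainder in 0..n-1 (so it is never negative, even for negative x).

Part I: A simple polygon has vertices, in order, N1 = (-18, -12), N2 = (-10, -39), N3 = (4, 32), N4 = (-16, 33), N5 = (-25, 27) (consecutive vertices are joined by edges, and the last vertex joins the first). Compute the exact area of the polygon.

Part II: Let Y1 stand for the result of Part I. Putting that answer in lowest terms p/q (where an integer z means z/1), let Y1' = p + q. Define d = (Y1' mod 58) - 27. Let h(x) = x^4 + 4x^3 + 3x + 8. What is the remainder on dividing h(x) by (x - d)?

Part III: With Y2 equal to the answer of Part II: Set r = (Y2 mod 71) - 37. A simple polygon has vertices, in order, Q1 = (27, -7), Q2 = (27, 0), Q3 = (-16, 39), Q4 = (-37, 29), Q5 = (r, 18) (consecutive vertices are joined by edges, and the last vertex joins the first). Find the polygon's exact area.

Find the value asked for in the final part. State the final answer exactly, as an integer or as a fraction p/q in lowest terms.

Part I: cross terms: (-18*-39 - -10*-12)=582, (-10*32 - 4*-39)=-164, (4*33 - -16*32)=644, (-16*27 - -25*33)=393, (-25*-12 - -18*27)=786; twice the area = |2241| = 2241; area = 2241/2; answer 2241/2
Part II: Y1 = 2241/2; threaded value p + q = 2243; d = 12; remainder = value at the root: 1*(12)^4 + 4*(12)^3 + 3*(12)^1 + 8 = (20736) + (6912) + (36) + (8) = 27692; answer 27692
Part III: Y2 = 27692; r = -35; cross terms: (27*0 - 27*-7)=189, (27*39 - -16*0)=1053, (-16*29 - -37*39)=979, (-37*18 - -35*29)=349, (-35*-7 - 27*18)=-241; twice the area = |2329| = 2329; area = 2329/2; answer 2329/2

2329/2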